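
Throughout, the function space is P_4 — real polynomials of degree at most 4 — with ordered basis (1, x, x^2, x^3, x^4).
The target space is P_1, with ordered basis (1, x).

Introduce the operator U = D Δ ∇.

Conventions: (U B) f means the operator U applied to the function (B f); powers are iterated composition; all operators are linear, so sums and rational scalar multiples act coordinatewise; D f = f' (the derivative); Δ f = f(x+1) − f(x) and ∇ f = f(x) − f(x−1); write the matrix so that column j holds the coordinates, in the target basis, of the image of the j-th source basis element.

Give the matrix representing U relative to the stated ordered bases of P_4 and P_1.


image of 1: 0
image of x: 0
image of x^2: 0
image of x^3: 6
image of x^4: 24x
each image's coordinates form column j of the matrix

the matrix is [[0, 0, 0, 6, 0]; [0, 0, 0, 0, 24]] (rows listed top to bottom)


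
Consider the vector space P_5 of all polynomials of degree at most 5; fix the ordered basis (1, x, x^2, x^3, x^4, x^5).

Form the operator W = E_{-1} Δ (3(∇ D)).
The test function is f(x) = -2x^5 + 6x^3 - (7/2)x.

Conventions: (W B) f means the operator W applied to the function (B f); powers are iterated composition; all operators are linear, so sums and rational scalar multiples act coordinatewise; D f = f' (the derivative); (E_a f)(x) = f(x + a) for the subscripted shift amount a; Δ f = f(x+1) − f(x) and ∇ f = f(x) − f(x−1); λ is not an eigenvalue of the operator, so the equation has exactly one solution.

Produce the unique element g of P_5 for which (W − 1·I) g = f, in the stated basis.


write g with unknown coordinates in the stated basis and equate coefficients in (W − 1·I) g = f
solving from the highest basis element down gives g = 2x^5 - 6x^3 + 360x^2 - (1433/2)x + 312
check: W g = 360x^2 - 720x + 312
so W g − 1·g = -2x^5 + 6x^3 - (7/2)x = f ✓

g(x) = 2x^5 - 6x^3 + 360x^2 - (1433/2)x + 312


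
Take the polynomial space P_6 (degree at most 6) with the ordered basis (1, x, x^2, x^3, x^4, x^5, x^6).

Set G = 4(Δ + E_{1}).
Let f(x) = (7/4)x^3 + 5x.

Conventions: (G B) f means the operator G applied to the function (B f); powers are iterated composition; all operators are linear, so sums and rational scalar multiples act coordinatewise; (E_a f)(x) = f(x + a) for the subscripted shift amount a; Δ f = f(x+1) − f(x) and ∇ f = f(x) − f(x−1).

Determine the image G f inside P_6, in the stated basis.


g(x) = 7x^3 + 42x^2 + 62x + 54

Δ f = (21/4)x^2 + (21/4)x + 27/4
E_{1} f = (7/4)x^3 + (21/4)x^2 + (41/4)x + 27/4
(Δ + E_{1}) f = (7/4)x^3 + (21/2)x^2 + (31/2)x + 27/2
(4(Δ + E_{1})) f = 7x^3 + 42x^2 + 62x + 54


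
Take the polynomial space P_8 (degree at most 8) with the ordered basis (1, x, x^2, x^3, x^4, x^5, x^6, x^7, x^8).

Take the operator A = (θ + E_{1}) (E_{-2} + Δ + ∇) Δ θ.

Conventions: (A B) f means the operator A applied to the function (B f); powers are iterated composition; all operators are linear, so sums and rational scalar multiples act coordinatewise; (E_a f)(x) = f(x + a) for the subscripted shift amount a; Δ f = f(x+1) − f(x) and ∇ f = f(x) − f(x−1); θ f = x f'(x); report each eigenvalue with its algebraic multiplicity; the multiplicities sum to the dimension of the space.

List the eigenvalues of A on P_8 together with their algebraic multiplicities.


λ = 0 (multiplicity 9)

image of 1: 0
image of x: 1
image of x^2: 8x + 6
image of x^3: 27x^2 + 36x + 57
image of x^4: 64x^3 + 120x^2 + 512x + 252
image of x^5: 125x^4 + 300x^3 + 2250x^2 + 1600x + 1055
image of x^6: 216x^5 + 630x^4 + 6960x^3 + 5850x^2 + 9792x + 3978
image of x^7: 343x^6 + 1176x^5 + 17395x^4 + 16170x^3 + 48951x^2 + 32536x + 14413
image of x^8: 512x^7 + 2016x^6 + 37632x^5 + 37520x^4 + 176512x^3 + 148960x^2 + 147968x + 50424
the matrix is upper triangular; its diagonal is (0, 0, 0, 0, 0, 0, 0, 0, 0)
for a triangular matrix the eigenvalues are the diagonal entries, with algebraic multiplicity their repetition count


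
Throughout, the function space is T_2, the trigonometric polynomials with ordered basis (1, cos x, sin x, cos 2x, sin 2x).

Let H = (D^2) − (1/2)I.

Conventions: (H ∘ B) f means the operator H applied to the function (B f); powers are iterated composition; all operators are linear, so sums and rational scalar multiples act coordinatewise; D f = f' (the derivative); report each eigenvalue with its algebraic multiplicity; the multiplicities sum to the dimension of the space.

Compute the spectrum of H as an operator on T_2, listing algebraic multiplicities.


image of 1: -1/2
image of cos x: -(3/2)cos x
image of sin x: -(3/2)sin x
image of cos 2x: -(9/2)cos 2x
image of sin 2x: -(9/2)sin 2x
the matrix is diagonal; its diagonal is (-1/2, -3/2, -3/2, -9/2, -9/2)
for a triangular matrix the eigenvalues are the diagonal entries, with algebraic multiplicity their repetition count

λ = -9/2 (multiplicity 2), λ = -3/2 (multiplicity 2), λ = -1/2 (multiplicity 1)


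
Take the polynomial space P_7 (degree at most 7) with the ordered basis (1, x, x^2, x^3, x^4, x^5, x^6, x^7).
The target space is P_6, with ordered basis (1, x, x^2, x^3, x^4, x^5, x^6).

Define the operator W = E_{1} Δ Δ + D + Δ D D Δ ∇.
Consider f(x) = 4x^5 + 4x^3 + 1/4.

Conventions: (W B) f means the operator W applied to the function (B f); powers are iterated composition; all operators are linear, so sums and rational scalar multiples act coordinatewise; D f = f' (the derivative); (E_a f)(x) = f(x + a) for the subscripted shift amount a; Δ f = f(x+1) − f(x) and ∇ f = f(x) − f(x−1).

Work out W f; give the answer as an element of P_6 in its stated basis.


Δ f = 20x^4 + 40x^3 + 52x^2 + 32x + 8
Δ Δ f = 80x^3 + 240x^2 + 304x + 144
E_{1} Δ Δ f = 80x^3 + 480x^2 + 1024x + 768
D f = 20x^4 + 12x^2
∇ f = 20x^4 - 40x^3 + 52x^2 - 32x + 8
Δ ∇ f = 80x^3 + 64x
D Δ ∇ f = 240x^2 + 64
D (D Δ) ∇ f = 480x
Δ D (D Δ) ∇ f = 480
(E_{1} Δ Δ + D + Δ D D Δ ∇) f = 20x^4 + 80x^3 + 492x^2 + 1024x + 1248

the image equals g(x) = 20x^4 + 80x^3 + 492x^2 + 1024x + 1248


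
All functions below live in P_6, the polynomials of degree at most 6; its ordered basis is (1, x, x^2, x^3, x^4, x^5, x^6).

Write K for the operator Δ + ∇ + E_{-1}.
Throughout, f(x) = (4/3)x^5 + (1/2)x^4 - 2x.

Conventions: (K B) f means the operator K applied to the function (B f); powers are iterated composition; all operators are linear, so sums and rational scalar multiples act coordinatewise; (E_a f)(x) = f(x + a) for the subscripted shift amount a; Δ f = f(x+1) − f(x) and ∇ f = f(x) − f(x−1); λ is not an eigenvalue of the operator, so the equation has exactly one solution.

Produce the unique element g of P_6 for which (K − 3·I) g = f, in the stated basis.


write g with unknown coordinates in the stated basis and equate coefficients in (K − 3·I) g = f
solving from the highest basis element down gives g = -(2/3)x^5 - (23/12)x^4 - (43/6)x^3 - (119/6)x^2 - (421/12)x - 97/3
check: K g = -(2/3)x^5 - (21/4)x^4 - (43/2)x^3 - (119/2)x^2 - (429/4)x - 97
so K g − 3·g = (4/3)x^5 + (1/2)x^4 - 2x = f ✓

the result is g(x) = -(2/3)x^5 - (23/12)x^4 - (43/6)x^3 - (119/6)x^2 - (421/12)x - 97/3


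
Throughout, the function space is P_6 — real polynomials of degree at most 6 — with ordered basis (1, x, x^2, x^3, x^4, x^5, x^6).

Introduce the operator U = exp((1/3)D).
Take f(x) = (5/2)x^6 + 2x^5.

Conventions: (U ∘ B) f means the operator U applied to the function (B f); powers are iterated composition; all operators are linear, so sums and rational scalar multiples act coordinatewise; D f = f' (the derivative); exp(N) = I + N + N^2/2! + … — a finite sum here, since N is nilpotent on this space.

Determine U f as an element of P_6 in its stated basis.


order-1 term: 5x^5 + (10/3)x^4
order-2 term: (25/6)x^4 + (20/9)x^3
order-3 term: (50/27)x^3 + (20/27)x^2
order-4 term: (25/54)x^2 + (10/81)x
order-5 term: (5/81)x + 2/243
order-6 term: 5/1458
the series for exp((1/3)D) f terminates at order 6
exp((1/3)D) f = (5/2)x^6 + 7x^5 + (15/2)x^4 + (110/27)x^3 + (65/54)x^2 + (5/27)x + 17/1458

the image equals g(x) = (5/2)x^6 + 7x^5 + (15/2)x^4 + (110/27)x^3 + (65/54)x^2 + (5/27)x + 17/1458


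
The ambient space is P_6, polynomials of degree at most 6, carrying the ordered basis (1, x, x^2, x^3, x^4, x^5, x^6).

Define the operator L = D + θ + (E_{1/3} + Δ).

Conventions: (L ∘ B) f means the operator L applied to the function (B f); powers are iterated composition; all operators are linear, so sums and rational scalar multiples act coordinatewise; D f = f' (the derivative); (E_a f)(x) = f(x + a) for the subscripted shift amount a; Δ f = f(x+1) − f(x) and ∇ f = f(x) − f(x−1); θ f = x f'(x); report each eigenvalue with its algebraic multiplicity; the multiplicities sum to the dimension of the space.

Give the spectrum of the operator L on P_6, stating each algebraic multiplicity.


image of 1: 1
image of x: 2x + 7/3
image of x^2: 3x^2 + (14/3)x + 10/9
image of x^3: 4x^3 + 7x^2 + (10/3)x + 28/27
image of x^4: 5x^4 + (28/3)x^3 + (20/3)x^2 + (112/27)x + 82/81
image of x^5: 6x^5 + (35/3)x^4 + (100/9)x^3 + (280/27)x^2 + (410/81)x + 244/243
image of x^6: 7x^6 + 14x^5 + (50/3)x^4 + (560/27)x^3 + (410/27)x^2 + (488/81)x + 730/729
the matrix is upper triangular; its diagonal is (1, 2, 3, 4, 5, 6, 7)
for a triangular matrix the eigenvalues are the diagonal entries, with algebraic multiplicity their repetition count

λ = 1 (multiplicity 1), λ = 2 (multiplicity 1), λ = 3 (multiplicity 1), λ = 4 (multiplicity 1), λ = 5 (multiplicity 1), λ = 6 (multiplicity 1), λ = 7 (multiplicity 1)


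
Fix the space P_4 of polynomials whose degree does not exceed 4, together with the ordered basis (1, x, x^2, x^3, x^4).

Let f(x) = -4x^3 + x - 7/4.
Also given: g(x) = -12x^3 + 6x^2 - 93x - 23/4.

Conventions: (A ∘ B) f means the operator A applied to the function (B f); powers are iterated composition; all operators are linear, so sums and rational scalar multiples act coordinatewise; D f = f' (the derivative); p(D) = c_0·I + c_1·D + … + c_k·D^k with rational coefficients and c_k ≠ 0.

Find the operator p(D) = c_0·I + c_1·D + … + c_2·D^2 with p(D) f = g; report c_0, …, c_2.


c_0 = 3, c_1 = -1/2, c_2 = 4

D^0 f = -4x^3 + x - 7/4
D^1 f = -12x^2 + 1
D^2 f = -24x
matching coefficients of g against c_0 f + c_1 Df + … from the top degree down determines the c_i
solution: c_0 = 3, c_1 = -1/2, c_2 = 4


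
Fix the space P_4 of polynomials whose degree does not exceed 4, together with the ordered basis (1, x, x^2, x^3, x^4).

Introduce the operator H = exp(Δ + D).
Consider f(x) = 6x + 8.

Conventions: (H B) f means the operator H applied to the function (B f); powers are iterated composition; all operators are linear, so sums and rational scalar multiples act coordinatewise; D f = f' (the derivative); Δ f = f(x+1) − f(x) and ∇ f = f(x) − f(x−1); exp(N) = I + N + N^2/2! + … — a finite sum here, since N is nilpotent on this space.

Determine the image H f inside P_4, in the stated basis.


order-1 term: 12
the series for exp(Δ + D) f terminates at order 1
exp(Δ + D) f = 6x + 20

g(x) = 6x + 20


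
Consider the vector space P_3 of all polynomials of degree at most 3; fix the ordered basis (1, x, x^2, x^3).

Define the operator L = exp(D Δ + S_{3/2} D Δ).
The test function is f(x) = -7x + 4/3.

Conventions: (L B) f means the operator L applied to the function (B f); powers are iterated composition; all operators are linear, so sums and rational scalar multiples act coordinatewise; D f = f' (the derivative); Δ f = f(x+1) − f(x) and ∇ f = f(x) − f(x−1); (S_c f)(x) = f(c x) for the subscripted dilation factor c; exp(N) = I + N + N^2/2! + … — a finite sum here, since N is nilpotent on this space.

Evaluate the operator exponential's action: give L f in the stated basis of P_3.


the series for exp(D Δ + S_{3/2} D Δ) f terminates at order 0
exp(D Δ + S_{3/2} D Δ) f = -7x + 4/3

the image equals g(x) = -7x + 4/3


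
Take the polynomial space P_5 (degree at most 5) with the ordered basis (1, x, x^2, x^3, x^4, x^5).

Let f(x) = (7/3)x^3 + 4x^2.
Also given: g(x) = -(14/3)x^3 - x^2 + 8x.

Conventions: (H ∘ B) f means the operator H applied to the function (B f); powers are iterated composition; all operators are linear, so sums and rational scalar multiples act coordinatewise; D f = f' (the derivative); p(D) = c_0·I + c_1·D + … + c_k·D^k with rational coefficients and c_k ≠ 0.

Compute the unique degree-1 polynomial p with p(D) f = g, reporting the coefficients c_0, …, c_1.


D^0 f = (7/3)x^3 + 4x^2
D^1 f = 7x^2 + 8x
matching coefficients of g against c_0 f + c_1 Df + … from the top degree down determines the c_i
solution: c_0 = -2, c_1 = 1

c_0 = -2, c_1 = 1


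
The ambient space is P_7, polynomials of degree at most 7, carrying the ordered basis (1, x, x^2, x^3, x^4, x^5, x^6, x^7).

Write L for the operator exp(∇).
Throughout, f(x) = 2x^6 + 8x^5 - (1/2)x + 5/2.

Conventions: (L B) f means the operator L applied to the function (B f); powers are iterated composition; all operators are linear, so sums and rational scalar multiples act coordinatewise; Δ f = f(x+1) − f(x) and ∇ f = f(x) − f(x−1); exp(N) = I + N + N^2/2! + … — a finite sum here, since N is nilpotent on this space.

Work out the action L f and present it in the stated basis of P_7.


the image equals g(x) = 2x^6 + 20x^5 + 40x^4 - 40x^3 - 50x^2 + (127/2)x

order-1 term: 12x^5 + 10x^4 - 40x^3 + 50x^2 - 28x + 11/2
order-2 term: 30x^4 - 40x^3 - 30x^2 + 100x - 58
order-3 term: 40x^3 - 100x^2 + 60x + 20
order-4 term: 30x^2 - 80x + 50
order-5 term: 12x - 22
order-6 term: 2
the series for exp(∇) f terminates at order 6
exp(∇) f = 2x^6 + 20x^5 + 40x^4 - 40x^3 - 50x^2 + (127/2)x


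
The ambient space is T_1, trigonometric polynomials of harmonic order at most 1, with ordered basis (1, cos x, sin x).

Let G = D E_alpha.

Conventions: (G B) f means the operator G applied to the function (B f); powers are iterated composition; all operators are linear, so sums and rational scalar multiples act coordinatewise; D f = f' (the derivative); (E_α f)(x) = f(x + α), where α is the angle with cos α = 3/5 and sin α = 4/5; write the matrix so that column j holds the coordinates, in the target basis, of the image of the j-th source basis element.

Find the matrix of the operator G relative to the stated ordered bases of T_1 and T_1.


image of 1: 0
image of cos x: -(4/5)cos x - (3/5)sin x
image of sin x: (3/5)cos x - (4/5)sin x
each image's coordinates form column j of the matrix

the matrix is [[0, 0, 0]; [0, -4/5, 3/5]; [0, -3/5, -4/5]] (rows listed top to bottom)


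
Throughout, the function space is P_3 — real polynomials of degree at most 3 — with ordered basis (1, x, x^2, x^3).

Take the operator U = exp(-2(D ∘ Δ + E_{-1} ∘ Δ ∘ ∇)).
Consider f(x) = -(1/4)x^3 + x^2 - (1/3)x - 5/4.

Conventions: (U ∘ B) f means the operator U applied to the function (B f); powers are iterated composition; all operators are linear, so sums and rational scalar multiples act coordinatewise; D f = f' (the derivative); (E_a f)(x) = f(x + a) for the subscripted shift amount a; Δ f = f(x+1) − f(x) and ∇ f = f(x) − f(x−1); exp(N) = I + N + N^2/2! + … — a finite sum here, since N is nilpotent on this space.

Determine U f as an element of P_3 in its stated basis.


order-1 term: 6x - 19/2
the series for exp(-2(D ∘ Δ + E_{-1} ∘ Δ ∘ ∇)) f terminates at order 1
exp(-2(D ∘ Δ + E_{-1} ∘ Δ ∘ ∇)) f = -(1/4)x^3 + x^2 + (17/3)x - 43/4

g(x) = -(1/4)x^3 + x^2 + (17/3)x - 43/4


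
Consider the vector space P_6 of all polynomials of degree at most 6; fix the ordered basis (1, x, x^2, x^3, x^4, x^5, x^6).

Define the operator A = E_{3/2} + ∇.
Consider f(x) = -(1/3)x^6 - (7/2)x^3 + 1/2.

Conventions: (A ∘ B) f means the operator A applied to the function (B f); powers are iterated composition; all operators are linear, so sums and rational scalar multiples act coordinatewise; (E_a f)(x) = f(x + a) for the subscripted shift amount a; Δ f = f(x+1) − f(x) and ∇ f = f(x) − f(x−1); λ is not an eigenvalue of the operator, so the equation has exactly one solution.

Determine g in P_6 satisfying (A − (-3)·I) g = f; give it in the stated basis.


the image equals g(x) = -(1/12)x^6 + (5/16)x^5 - (75/128)x^4 + (1103/768)x^3 - (7665/2048)x^2 + (44095/8192)x - 229393/65536

write g with unknown coordinates in the stated basis and equate coefficients in (A − (-3)·I) g = f
solving from the highest basis element down gives g = -(1/12)x^6 + (5/16)x^5 - (75/128)x^4 + (1103/768)x^3 - (7665/2048)x^2 + (44095/8192)x - 229393/65536
check: A g = -(1/12)x^6 - (15/16)x^5 + (225/128)x^4 - (1999/256)x^3 + (22995/2048)x^2 - (132285/8192)x + 720947/65536
so A g − (-3)·g = -(1/3)x^6 - (7/2)x^3 + 1/2 = f ✓


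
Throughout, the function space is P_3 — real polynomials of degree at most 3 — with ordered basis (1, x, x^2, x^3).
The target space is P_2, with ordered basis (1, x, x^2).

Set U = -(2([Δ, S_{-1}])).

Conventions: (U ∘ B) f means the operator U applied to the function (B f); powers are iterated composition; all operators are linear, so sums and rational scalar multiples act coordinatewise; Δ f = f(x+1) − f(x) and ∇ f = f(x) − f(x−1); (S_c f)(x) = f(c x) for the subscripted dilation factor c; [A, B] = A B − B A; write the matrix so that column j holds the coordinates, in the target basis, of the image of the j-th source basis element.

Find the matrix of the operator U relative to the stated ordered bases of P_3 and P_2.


the matrix is [[0, 4, 0, 4]; [0, 0, -8, 0]; [0, 0, 0, 12]] (rows listed top to bottom)

image of 1: 0
image of x: 4
image of x^2: -8x
image of x^3: 12x^2 + 4
each image's coordinates form column j of the matrix


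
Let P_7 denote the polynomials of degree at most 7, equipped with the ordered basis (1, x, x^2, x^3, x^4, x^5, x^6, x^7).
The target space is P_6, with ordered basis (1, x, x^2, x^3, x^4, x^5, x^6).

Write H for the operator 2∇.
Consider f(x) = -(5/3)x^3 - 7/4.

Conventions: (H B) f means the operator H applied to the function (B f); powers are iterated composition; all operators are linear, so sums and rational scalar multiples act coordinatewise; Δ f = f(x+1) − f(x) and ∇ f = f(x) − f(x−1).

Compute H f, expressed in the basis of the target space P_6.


∇ f = -5x^2 + 5x - 5/3
(2∇) f = -10x^2 + 10x - 10/3

the result is g(x) = -10x^2 + 10x - 10/3


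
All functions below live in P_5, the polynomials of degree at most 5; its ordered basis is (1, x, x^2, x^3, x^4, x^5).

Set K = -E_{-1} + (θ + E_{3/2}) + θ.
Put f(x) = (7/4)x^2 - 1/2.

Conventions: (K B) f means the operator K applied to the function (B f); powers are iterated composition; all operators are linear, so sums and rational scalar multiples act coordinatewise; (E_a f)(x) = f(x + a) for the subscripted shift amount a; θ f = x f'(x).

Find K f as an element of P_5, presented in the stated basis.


the image equals g(x) = 7x^2 + (35/4)x + 35/16

E_{-1} f = (7/4)x^2 - (7/2)x + 5/4
(-E_{-1}) f = -(7/4)x^2 + (7/2)x - 5/4
θ f = (7/2)x^2
E_{3/2} f = (7/4)x^2 + (21/4)x + 55/16
(θ + E_{3/2}) f = (21/4)x^2 + (21/4)x + 55/16
θ f = (7/2)x^2
(-E_{-1} + (θ + E_{3/2}) + θ) f = 7x^2 + (35/4)x + 35/16


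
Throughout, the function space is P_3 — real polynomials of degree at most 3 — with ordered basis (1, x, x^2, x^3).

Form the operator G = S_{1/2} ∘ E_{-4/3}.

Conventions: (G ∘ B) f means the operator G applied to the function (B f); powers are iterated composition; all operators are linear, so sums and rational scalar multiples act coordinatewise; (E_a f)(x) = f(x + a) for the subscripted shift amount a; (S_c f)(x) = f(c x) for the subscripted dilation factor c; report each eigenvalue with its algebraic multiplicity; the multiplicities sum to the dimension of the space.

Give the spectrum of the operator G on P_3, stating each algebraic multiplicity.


λ = 1/8 (multiplicity 1), λ = 1/4 (multiplicity 1), λ = 1/2 (multiplicity 1), λ = 1 (multiplicity 1)

image of 1: 1
image of x: (1/2)x - 4/3
image of x^2: (1/4)x^2 - (4/3)x + 16/9
image of x^3: (1/8)x^3 - x^2 + (8/3)x - 64/27
the matrix is upper triangular; its diagonal is (1, 1/2, 1/4, 1/8)
for a triangular matrix the eigenvalues are the diagonal entries, with algebraic multiplicity their repetition count


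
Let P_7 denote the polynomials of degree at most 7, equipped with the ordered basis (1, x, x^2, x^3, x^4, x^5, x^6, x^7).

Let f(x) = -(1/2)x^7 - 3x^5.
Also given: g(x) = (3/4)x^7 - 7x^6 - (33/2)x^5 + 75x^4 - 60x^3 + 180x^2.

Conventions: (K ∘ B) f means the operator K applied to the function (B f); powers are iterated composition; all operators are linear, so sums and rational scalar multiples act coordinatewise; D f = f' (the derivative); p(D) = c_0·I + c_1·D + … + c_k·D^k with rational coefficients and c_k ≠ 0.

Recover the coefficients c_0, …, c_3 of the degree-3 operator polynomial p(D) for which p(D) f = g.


D^0 f = -(1/2)x^7 - 3x^5
D^1 f = -(7/2)x^6 - 15x^4
D^2 f = -21x^5 - 60x^3
D^3 f = -105x^4 - 180x^2
matching coefficients of g against c_0 f + c_1 Df + … from the top degree down determines the c_i
solution: c_0 = -3/2, c_1 = 2, c_2 = 1, c_3 = -1

p(D) = -(3/2)·I + 2·D + D^2 − D^3, i.e. c_0 = -3/2, c_1 = 2, c_2 = 1, c_3 = -1


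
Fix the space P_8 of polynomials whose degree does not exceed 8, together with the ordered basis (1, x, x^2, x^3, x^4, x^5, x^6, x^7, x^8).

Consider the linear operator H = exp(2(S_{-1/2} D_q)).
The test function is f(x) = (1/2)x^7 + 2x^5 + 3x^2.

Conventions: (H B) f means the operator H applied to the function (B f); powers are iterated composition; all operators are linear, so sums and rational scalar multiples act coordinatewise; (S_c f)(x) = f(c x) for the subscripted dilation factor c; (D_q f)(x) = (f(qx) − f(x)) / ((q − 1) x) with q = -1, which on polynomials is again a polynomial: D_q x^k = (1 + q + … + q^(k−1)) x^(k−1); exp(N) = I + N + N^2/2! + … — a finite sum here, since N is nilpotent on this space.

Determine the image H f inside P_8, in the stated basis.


g(x) = (1/2)x^7 + (1/64)x^6 + 2x^5 + (1/4)x^4 + 3x^2

order-1 term: (1/64)x^6 + (1/4)x^4
the series for exp(2(S_{-1/2} D_q)) f terminates at order 1
exp(2(S_{-1/2} D_q)) f = (1/2)x^7 + (1/64)x^6 + 2x^5 + (1/4)x^4 + 3x^2


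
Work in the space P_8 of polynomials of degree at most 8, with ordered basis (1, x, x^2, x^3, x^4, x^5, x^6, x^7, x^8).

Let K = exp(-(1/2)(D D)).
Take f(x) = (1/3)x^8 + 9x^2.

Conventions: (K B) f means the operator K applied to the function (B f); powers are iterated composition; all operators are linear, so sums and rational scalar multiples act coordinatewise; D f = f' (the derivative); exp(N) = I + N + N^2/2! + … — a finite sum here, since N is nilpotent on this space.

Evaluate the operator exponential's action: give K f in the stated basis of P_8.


the result is g(x) = (1/3)x^8 - (28/3)x^6 + 70x^4 - 131x^2 + 26

order-1 term: -(28/3)x^6 - 9
order-2 term: 70x^4
order-3 term: -140x^2
order-4 term: 35
the series for exp(-(1/2)(D D)) f terminates at order 4
exp(-(1/2)(D D)) f = (1/3)x^8 - (28/3)x^6 + 70x^4 - 131x^2 + 26


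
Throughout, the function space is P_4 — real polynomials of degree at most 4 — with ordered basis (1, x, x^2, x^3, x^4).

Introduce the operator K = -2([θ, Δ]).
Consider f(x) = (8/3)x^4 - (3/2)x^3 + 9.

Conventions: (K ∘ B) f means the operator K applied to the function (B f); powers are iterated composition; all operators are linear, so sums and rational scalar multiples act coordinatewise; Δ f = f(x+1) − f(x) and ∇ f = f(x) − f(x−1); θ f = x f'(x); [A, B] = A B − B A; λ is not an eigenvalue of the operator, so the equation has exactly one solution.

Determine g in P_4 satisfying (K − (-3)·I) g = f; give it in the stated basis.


the result is g(x) = (8/9)x^4 - (155/54)x^3 - (37/27)x^2 + (502/81)x + 988/243

write g with unknown coordinates in the stated basis and equate coefficients in (K − (-3)·I) g = f
solving from the highest basis element down gives g = (8/9)x^4 - (155/54)x^3 - (37/27)x^2 + (502/81)x + 988/243
check: K g = (64/9)x^3 + (37/9)x^2 - (502/27)x - 259/81
so K g − (-3)·g = (8/3)x^4 - (3/2)x^3 + 9 = f ✓


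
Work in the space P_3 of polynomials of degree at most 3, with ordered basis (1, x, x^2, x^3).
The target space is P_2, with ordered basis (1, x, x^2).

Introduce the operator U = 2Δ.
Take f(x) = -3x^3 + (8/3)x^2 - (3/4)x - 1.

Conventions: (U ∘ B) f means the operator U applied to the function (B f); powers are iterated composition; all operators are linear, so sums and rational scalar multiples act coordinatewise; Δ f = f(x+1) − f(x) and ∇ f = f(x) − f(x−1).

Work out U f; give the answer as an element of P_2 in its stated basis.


Δ f = -9x^2 - (11/3)x - 13/12
(2Δ) f = -18x^2 - (22/3)x - 13/6

the image equals g(x) = -18x^2 - (22/3)x - 13/6


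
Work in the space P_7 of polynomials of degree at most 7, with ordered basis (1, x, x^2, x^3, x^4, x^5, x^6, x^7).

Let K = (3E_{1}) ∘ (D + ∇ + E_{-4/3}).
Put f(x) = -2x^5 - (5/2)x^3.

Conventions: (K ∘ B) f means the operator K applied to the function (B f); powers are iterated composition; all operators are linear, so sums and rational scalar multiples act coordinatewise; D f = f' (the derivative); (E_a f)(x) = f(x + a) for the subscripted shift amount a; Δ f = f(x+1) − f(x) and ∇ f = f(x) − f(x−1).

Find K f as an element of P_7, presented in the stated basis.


the result is g(x) = -6x^5 - 50x^4 - (1165/6)x^3 - (4955/18)x^2 - (5950/27)x - 10643/162

D f = -10x^4 - (15/2)x^2
∇ f = -10x^4 + 20x^3 - (55/2)x^2 + (35/2)x - 9/2
E_{-4/3} f = -2x^5 + (40/3)x^4 - (685/18)x^3 + (1550/27)x^2 - (3640/81)x + 3488/243
(D + ∇ + E_{-4/3}) f = -2x^5 - (20/3)x^4 - (325/18)x^3 + (605/27)x^2 - (4445/162)x + 4789/486
E_{1} (D + ∇ + E_{-4/3}) f = -2x^5 - (50/3)x^4 - (1165/18)x^3 - (4955/54)x^2 - (5950/81)x - 10643/486
(3E_{1}) (D + ∇ + E_{-4/3}) f = -6x^5 - 50x^4 - (1165/6)x^3 - (4955/18)x^2 - (5950/27)x - 10643/162


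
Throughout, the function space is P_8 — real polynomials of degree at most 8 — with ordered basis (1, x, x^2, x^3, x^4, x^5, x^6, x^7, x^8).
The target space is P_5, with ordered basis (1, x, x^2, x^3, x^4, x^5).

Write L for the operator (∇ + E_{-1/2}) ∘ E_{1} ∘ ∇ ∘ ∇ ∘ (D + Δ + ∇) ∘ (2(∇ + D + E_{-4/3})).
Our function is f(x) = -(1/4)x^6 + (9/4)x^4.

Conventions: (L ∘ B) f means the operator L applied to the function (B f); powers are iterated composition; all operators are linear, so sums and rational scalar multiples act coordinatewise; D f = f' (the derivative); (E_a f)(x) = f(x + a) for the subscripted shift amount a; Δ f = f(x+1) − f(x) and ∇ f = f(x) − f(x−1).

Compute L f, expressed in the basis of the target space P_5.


∇ f = -(3/2)x^5 + (15/4)x^4 + 4x^3 - (39/4)x^2 + (15/2)x - 2
D f = -(3/2)x^5 + 9x^3
E_{-4/3} f = -(1/4)x^6 + 2x^5 - (53/12)x^4 - (4/27)x^3 + (328/27)x^2 - (1216/81)x + 4160/729
(∇ + D + E_{-4/3}) f = -(1/4)x^6 - x^5 - (2/3)x^4 + (347/27)x^3 + (259/108)x^2 - (1217/162)x + 2702/729
(2(∇ + D + E_{-4/3})) f = -(1/2)x^6 - 2x^5 - (4/3)x^4 + (694/27)x^3 + (259/54)x^2 - (1217/81)x + 5404/729
D (2(∇ + D + E_{-4/3})) f = -3x^5 - 10x^4 - (16/3)x^3 + (694/9)x^2 + (259/27)x - 1217/81
Δ (2(∇ + D + E_{-4/3})) f = -3x^5 - (35/2)x^4 - (106/3)x^3 + (749/18)x^2 + (1846/27)x + 943/81
∇ (2(∇ + D + E_{-4/3})) f = -3x^5 - (5/2)x^4 + (14/3)x^3 + (1307/18)x^2 - (1778/27)x + 463/81
(D + Δ + ∇) (2(∇ + D + E_{-4/3})) f = -9x^5 - 30x^4 - 36x^3 + (574/3)x^2 + (109/9)x + 7/3
∇ (D + Δ + ∇) (2(∇ + D + E_{-4/3})) f = -45x^4 - 30x^3 - 18x^2 + (1247/3)x - 1748/9
∇ ∇ (D + Δ + ∇) (2(∇ + D + E_{-4/3})) f = -180x^3 + 180x^2 - 126x + 1346/3
E_{1} ∇ ∇ (D + Δ + ∇) (2(∇ + D + E_{-4/3})) f = -180x^3 - 360x^2 - 306x + 968/3
∇ (E_{1} ∘ ∇ ∘ ∇) (D + Δ + ∇) (2(∇ + D + E_{-4/3})) f = -540x^2 - 180x - 126
E_{-1/2} (E_{1} ∘ ∇ ∘ ∇) (D + Δ + ∇) (2(∇ + D + E_{-4/3})) f = -180x^3 - 90x^2 - 81x + 2449/6
(∇ + E_{-1/2}) (E_{1} ∘ ∇ ∘ ∇) (D + Δ + ∇) (2(∇ + D + E_{-4/3})) f = -180x^3 - 630x^2 - 261x + 1693/6

the result is g(x) = -180x^3 - 630x^2 - 261x + 1693/6


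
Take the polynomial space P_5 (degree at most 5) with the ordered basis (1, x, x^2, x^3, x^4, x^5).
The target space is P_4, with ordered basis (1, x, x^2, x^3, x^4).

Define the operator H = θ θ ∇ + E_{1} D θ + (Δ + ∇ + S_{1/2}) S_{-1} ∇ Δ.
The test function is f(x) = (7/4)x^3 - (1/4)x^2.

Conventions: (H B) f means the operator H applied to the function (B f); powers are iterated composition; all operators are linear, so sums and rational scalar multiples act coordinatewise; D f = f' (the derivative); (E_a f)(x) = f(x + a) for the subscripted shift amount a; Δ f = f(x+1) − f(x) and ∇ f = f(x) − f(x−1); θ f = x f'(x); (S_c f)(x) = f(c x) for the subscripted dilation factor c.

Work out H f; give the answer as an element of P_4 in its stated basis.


g(x) = (147/4)x^2 + (39/2)x - 27/4

∇ f = (21/4)x^2 - (23/4)x + 2
θ ∇ f = (21/2)x^2 - (23/4)x
θ θ ∇ f = 21x^2 - (23/4)x
θ f = (21/4)x^3 - (1/2)x^2
D θ f = (63/4)x^2 - x
E_{1} D θ f = (63/4)x^2 + (61/2)x + 59/4
Δ f = (21/4)x^2 + (19/4)x + 3/2
∇ Δ f = (21/2)x - 1/2
S_{-1} (∇ Δ) f = -(21/2)x - 1/2
Δ S_{-1} (∇ Δ) f = -21/2
∇ S_{-1} (∇ Δ) f = -21/2
S_{1/2} S_{-1} (∇ Δ) f = -(21/4)x - 1/2
(Δ + ∇ + S_{1/2}) S_{-1} (∇ Δ) f = -(21/4)x - 43/2
(θ θ ∇ + E_{1} D θ + (Δ + ∇ + S_{1/2}) S_{-1} ∇ Δ) f = (147/4)x^2 + (39/2)x - 27/4


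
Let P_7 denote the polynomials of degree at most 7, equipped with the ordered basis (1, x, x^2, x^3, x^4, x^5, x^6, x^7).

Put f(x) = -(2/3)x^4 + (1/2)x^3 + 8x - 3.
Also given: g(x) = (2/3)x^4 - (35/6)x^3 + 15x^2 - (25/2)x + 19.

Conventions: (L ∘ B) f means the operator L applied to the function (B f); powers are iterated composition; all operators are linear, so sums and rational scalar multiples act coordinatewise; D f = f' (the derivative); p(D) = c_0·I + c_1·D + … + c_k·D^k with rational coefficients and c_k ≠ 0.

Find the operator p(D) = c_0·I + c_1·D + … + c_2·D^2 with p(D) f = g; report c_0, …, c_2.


D^0 f = -(2/3)x^4 + (1/2)x^3 + 8x - 3
D^1 f = -(8/3)x^3 + (3/2)x^2 + 8
D^2 f = -8x^2 + 3x
matching coefficients of g against c_0 f + c_1 Df + … from the top degree down determines the c_i
solution: c_0 = -1, c_1 = 2, c_2 = -3/2

p(D) = -I + 2·D − (3/2)·D^2, i.e. c_0 = -1, c_1 = 2, c_2 = -3/2


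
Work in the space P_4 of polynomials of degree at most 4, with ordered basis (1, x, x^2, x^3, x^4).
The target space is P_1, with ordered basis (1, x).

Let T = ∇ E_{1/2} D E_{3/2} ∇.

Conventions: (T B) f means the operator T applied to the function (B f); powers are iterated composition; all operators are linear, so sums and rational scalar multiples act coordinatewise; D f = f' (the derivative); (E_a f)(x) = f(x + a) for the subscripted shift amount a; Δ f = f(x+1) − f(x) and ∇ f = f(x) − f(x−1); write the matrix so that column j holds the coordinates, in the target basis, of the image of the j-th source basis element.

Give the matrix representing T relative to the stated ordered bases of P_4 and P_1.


the matrix is [[0, 0, 0, 6, 24]; [0, 0, 0, 0, 24]] (rows listed top to bottom)

image of 1: 0
image of x: 0
image of x^2: 0
image of x^3: 6
image of x^4: 24x + 24
each image's coordinates form column j of the matrix


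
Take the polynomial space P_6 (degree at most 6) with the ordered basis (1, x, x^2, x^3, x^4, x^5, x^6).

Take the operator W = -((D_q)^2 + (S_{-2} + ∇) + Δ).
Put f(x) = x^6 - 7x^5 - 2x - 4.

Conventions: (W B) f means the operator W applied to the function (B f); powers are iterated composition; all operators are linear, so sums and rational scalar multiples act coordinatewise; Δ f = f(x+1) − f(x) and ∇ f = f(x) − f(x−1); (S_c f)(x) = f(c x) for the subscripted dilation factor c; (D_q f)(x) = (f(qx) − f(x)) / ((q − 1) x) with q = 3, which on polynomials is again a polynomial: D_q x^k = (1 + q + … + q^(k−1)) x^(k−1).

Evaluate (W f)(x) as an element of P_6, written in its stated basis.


D_q f = 364x^5 - 847x^4 - 2
D_q D_q f = 44044x^4 - 33880x^3
S_{-2} f = 64x^6 + 224x^5 + 4x - 4
∇ f = 6x^5 - 50x^4 + 90x^3 - 85x^2 + 41x - 10
(S_{-2} + ∇) f = 64x^6 + 230x^5 - 50x^4 + 90x^3 - 85x^2 + 45x - 14
Δ f = 6x^5 - 20x^4 - 50x^3 - 55x^2 - 29x - 8
((D_q)^2 + (S_{-2} + ∇) + Δ) f = 64x^6 + 236x^5 + 43974x^4 - 33840x^3 - 140x^2 + 16x - 22
(-((D_q)^2 + (S_{-2} + ∇) + Δ)) f = -64x^6 - 236x^5 - 43974x^4 + 33840x^3 + 140x^2 - 16x + 22

the result is g(x) = -64x^6 - 236x^5 - 43974x^4 + 33840x^3 + 140x^2 - 16x + 22


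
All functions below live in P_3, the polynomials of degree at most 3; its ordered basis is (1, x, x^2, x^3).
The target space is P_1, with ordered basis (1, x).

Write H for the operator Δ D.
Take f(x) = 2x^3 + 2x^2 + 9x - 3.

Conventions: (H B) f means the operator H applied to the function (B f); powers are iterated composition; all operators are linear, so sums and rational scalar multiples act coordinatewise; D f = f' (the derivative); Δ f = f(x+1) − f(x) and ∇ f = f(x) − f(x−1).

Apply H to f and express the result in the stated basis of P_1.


D f = 6x^2 + 4x + 9
Δ D f = 12x + 10

the result is g(x) = 12x + 10


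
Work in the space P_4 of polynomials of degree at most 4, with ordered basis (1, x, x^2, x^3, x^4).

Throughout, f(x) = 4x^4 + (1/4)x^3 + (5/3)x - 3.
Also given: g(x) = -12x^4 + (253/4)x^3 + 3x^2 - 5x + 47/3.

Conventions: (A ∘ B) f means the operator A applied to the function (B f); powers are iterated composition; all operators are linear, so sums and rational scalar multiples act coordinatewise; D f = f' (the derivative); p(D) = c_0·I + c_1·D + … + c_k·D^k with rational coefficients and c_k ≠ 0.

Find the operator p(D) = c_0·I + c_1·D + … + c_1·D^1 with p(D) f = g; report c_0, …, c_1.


D^0 f = 4x^4 + (1/4)x^3 + (5/3)x - 3
D^1 f = 16x^3 + (3/4)x^2 + 5/3
matching coefficients of g against c_0 f + c_1 Df + … from the top degree down determines the c_i
solution: c_0 = -3, c_1 = 4

p(D) = -3·I + 4·D, i.e. c_0 = -3, c_1 = 4


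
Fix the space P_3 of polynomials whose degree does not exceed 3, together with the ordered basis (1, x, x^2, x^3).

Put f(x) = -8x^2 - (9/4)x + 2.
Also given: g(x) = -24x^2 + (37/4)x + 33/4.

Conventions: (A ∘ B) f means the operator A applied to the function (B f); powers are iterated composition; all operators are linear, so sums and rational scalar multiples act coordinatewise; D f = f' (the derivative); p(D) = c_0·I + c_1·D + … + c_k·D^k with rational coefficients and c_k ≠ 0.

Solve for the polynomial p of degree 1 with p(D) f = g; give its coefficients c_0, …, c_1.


D^0 f = -8x^2 - (9/4)x + 2
D^1 f = -16x - 9/4
matching coefficients of g against c_0 f + c_1 Df + … from the top degree down determines the c_i
solution: c_0 = 3, c_1 = -1

c_0 = 3, c_1 = -1


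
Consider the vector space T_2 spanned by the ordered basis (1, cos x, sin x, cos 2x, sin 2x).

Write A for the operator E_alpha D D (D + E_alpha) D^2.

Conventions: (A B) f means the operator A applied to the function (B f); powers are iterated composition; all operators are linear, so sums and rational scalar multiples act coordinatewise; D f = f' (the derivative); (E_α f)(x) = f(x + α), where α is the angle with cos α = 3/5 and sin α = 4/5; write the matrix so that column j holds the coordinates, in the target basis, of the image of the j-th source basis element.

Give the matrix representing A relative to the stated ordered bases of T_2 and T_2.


image of 1: 0
image of cos x: -(27/25)cos x - (39/25)sin x
image of sin x: (39/25)cos x - (27/25)sin x
image of cos 2x: -(27632/625)cos 2x + (10976/625)sin 2x
image of sin 2x: -(10976/625)cos 2x - (27632/625)sin 2x
each image's coordinates form column j of the matrix

the matrix is [[0, 0, 0, 0, 0]; [0, -27/25, 39/25, 0, 0]; [0, -39/25, -27/25, 0, 0]; [0, 0, 0, -27632/625, -10976/625]; [0, 0, 0, 10976/625, -27632/625]] (rows listed top to bottom)


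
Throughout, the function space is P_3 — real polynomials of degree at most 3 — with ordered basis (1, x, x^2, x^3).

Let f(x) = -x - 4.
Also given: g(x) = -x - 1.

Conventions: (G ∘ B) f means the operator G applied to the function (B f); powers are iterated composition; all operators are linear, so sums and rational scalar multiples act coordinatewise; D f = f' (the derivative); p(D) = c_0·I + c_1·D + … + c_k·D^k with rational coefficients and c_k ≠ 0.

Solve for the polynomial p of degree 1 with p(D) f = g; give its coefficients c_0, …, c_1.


p(D) = I − 3·D, i.e. c_0 = 1, c_1 = -3

D^0 f = -x - 4
D^1 f = -1
matching coefficients of g against c_0 f + c_1 Df + … from the top degree down determines the c_i
solution: c_0 = 1, c_1 = -3


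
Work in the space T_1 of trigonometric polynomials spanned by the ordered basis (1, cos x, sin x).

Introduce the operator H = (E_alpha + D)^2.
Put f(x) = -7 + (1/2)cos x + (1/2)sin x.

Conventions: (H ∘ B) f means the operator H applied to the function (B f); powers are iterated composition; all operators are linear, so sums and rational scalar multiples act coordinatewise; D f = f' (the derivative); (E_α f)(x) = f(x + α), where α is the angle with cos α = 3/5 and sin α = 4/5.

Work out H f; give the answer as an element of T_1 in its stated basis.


E_alpha f = -7 + (7/10)cos x - (1/10)sin x
D f = (1/2)cos x - (1/2)sin x
(E_alpha + D) f = -7 + (6/5)cos x - (3/5)sin x
E_alpha (E_alpha + D) f = -7 + (6/25)cos x - (33/25)sin x
D (E_alpha + D) f = -(3/5)cos x - (6/5)sin x
(E_alpha + D) (E_alpha + D) f = -7 - (9/25)cos x - (63/25)sin x

g(x) = -7 - (9/25)cos x - (63/25)sin x


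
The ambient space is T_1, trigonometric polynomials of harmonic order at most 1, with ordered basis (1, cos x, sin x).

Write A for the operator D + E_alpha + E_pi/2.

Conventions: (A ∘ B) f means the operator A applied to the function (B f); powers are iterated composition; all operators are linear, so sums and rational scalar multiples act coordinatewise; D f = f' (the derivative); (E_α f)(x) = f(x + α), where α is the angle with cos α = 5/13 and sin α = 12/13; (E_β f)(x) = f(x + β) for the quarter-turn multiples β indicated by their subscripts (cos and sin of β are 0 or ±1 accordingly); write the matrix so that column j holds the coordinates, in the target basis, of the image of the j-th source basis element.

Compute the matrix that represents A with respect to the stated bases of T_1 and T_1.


the matrix is [[2, 0, 0]; [0, 5/13, 38/13]; [0, -38/13, 5/13]] (rows listed top to bottom)

image of 1: 2
image of cos x: (5/13)cos x - (38/13)sin x
image of sin x: (38/13)cos x + (5/13)sin x
each image's coordinates form column j of the matrix


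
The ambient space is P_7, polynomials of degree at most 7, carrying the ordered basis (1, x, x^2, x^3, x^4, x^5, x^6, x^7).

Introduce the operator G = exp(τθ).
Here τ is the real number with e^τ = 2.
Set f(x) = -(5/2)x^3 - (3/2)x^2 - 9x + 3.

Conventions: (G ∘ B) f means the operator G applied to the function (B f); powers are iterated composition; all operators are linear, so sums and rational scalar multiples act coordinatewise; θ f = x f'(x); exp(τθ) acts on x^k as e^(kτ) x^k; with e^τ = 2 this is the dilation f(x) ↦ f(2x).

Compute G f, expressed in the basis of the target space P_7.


exp(τθ) x^k = e^(kτ) x^k; with e^τ = 2 this sends x^k to 2^k x^k
x ↦ 2 x
x^2 ↦ 4 x^2
x^3 ↦ 8 x^3
applying this coordinatewise to f: exp(τθ) f = -20x^3 - 6x^2 - 18x + 3

the image equals g(x) = -20x^3 - 6x^2 - 18x + 3


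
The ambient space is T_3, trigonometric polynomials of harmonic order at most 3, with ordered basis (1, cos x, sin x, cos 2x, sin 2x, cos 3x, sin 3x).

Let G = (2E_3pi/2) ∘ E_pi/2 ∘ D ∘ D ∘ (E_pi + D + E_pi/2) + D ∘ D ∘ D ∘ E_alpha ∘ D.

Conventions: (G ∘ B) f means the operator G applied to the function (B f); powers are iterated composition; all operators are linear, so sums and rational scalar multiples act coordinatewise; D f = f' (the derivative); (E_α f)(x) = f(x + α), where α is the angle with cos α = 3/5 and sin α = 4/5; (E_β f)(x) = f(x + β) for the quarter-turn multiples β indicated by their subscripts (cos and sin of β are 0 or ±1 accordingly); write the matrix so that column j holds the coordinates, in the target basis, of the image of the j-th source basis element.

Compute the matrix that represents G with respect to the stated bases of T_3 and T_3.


image of 1: 0
image of cos x: (13/5)cos x + (16/5)sin x
image of sin x: -(16/5)cos x + (13/5)sin x
image of cos 2x: -(112/25)cos 2x + (16/25)sin 2x
image of sin 2x: -(16/25)cos 2x - (112/25)sin 2x
image of cos 3x: -(7227/125)cos 3x + (936/125)sin 3x
image of sin 3x: -(936/125)cos 3x - (7227/125)sin 3x
each image's coordinates form column j of the matrix

the matrix is [[0, 0, 0, 0, 0, 0, 0]; [0, 13/5, -16/5, 0, 0, 0, 0]; [0, 16/5, 13/5, 0, 0, 0, 0]; [0, 0, 0, -112/25, -16/25, 0, 0]; [0, 0, 0, 16/25, -112/25, 0, 0]; [0, 0, 0, 0, 0, -7227/125, -936/125]; [0, 0, 0, 0, 0, 936/125, -7227/125]] (rows listed top to bottom)
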